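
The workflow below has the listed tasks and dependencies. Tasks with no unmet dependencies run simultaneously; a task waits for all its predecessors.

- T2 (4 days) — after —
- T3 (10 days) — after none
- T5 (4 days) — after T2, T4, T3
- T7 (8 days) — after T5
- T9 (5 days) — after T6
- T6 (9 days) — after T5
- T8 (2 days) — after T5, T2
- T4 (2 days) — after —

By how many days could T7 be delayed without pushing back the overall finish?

T3→T5→T6→T9 = 10+4+9+5 = 28 sets the makespan at 28 days.
The longest chain containing T7 totals 22 days.
Float = 28 − 22 = 6.

6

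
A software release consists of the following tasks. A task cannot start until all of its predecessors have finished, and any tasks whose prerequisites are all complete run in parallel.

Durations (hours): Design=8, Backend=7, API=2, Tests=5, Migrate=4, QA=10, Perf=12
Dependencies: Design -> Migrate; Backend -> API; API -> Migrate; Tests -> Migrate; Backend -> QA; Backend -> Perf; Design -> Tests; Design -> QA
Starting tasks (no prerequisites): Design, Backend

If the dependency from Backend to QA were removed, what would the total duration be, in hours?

19

With the dependency in place, Backend→Perf = 7+12 = 19 sets the finish at 19 hours.
Dropping Backend→QA doesn't change QA's earliest start (8); another predecessor still binds.
After: Backend→Perf = 7+12 = 19 → 19 hours.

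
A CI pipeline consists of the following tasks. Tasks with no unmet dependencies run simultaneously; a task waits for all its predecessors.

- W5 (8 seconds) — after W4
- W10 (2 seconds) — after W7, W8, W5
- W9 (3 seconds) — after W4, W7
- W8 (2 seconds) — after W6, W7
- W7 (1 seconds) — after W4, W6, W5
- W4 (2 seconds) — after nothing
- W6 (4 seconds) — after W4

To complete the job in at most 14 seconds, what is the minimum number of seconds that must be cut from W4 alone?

1

Current finish: 15 seconds; target: 14.
W4 is on every critical path, so each second cut from W4 cuts the finish by one (this holds down to a finish of 14).
Need 15 − 14 = 1 second off W4 → W4 becomes 1 second, finish becomes 14.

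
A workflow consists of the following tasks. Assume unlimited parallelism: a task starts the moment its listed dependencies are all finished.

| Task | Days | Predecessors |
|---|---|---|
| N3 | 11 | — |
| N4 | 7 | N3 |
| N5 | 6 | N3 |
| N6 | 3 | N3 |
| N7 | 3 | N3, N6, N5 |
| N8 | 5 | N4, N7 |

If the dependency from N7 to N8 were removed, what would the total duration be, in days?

With the dependency in place, N3→N5→N7→N8 = 11+6+3+5 = 25 sets the finish at 25 days.
Without N7→N8, N8's earliest start moves from 20 to 18.
After: N3→N4→N8 = 11+7+5 = 23 → 23 days.

23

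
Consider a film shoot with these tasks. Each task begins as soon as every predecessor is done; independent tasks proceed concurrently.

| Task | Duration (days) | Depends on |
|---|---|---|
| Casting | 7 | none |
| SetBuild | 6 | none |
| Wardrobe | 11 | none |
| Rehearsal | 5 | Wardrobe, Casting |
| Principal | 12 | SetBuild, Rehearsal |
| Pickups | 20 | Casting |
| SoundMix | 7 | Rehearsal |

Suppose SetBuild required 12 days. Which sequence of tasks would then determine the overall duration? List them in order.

Wardrobe, Rehearsal, Principal

The binding path is Wardrobe→Rehearsal→Principal = 11+5+12 = 28; finish at 28 days.
The longest path through SetBuild is only 18 days, so SetBuild has float 10.
No other chain overtakes it, so the finish is 28 days.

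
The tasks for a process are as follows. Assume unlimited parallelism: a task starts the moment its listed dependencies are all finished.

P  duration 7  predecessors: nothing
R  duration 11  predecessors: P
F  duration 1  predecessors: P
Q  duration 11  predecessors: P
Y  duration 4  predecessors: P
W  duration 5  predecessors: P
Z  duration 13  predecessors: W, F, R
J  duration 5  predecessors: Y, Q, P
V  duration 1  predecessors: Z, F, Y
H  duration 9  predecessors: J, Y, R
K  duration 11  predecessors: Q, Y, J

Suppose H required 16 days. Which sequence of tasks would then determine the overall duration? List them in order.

P, Q, J, H

Critical path before the change: P→Q→J→K = 7+11+5+11 = 34 giving 34 days.
H is off the critical path — its longest chain is 32 days, giving 2 of slack.
New critical path: P→Q→J→H = 7+11+5+16 = 39 ⇒ 39 days.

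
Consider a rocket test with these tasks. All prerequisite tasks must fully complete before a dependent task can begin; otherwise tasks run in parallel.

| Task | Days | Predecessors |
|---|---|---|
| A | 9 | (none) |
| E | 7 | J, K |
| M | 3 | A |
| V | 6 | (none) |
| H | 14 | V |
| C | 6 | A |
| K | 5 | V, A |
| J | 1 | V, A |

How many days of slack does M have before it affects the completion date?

Critical path: A→K→E = 9+5+7 = 21, so the finish is 21 days.
The longest chain containing M totals 12 days.
Float = 21 − 12 = 9.

9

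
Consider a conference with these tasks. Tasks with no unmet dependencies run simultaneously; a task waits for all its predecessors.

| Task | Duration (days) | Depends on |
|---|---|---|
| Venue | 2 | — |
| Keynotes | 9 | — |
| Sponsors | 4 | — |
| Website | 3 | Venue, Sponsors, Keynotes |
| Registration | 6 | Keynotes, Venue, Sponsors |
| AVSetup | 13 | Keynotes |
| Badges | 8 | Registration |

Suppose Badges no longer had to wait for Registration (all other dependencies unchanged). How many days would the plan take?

Original critical path: Keynotes→Registration→Badges = 9+6+8 = 23 ⇒ 23 days.
Without Registration→Badges, Badges's earliest start moves from 15 to 0.
New critical path: Keynotes→AVSetup = 9+13 = 22 ⇒ 22 days.

22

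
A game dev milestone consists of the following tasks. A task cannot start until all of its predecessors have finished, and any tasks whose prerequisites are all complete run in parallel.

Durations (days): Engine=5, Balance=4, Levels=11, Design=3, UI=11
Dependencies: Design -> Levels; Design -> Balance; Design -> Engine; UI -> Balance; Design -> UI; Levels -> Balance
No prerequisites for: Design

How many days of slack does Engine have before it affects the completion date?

Design→Levels→Balance = 3+11+4 = 18 sets the makespan at 18 days.
The longest chain containing Engine totals 8 days.
Slack of Engine = 13 − 3 = 10 days.

10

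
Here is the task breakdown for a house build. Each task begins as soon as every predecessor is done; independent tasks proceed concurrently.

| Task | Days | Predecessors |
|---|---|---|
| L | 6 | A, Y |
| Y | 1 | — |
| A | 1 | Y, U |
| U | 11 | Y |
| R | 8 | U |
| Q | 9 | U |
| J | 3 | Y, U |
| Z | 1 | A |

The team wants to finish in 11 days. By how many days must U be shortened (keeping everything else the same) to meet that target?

Current finish: 21 days; target: 11.
U is on every critical path, so each day cut from U cuts the finish by one (this holds down to a finish of 11).
Need 21 − 11 = 10 days off U → U becomes 1 day, finish becomes 11.

10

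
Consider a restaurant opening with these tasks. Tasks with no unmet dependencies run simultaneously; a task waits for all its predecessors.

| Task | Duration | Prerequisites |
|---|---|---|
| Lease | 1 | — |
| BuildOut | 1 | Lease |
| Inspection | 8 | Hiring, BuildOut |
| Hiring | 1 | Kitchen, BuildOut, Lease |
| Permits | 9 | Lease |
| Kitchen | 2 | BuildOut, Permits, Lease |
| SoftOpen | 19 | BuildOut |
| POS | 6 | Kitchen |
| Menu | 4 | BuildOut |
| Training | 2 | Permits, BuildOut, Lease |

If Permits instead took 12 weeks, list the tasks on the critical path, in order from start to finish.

Actual critical path: Lease→Permits→Kitchen→Hiring→Inspection = 1+9+2+1+8 = 21 ⇒ 21 weeks.
Permits is on the critical path; changing it to 12 makes that path 24 weeks.
No other chain overtakes it, so the finish is 24 weeks.

Lease, Permits, Kitchen, Hiring, Inspection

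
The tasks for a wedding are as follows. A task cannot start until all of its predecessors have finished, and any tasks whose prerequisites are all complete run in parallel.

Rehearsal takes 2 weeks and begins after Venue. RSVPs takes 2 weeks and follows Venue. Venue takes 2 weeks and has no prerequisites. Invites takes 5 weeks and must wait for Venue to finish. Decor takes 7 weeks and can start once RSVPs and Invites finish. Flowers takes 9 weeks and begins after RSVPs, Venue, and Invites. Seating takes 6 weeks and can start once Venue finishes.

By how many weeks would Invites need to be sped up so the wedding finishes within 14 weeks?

2

Current finish: 16 weeks; target: 14.
Invites is on every critical path, so each week cut from Invites cuts the finish by one (this holds down to a finish of 13).
Need 16 − 14 = 2 weeks off Invites → Invites becomes 3 weeks, finish becomes 14.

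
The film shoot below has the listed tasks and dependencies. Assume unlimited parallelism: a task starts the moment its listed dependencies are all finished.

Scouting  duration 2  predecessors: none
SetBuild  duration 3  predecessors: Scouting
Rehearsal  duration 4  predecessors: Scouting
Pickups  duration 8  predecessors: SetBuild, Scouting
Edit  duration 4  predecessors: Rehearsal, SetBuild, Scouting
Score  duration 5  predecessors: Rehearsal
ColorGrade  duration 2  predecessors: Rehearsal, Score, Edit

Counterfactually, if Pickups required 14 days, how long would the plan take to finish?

19

As given, the longest chain is Scouting→SetBuild→Pickups = 2+3+8 = 13, so the finish is 13 days.
Pickups lies on that path, so at 14 days the path becomes 19 days.
That remains the longest chain; total 19 days.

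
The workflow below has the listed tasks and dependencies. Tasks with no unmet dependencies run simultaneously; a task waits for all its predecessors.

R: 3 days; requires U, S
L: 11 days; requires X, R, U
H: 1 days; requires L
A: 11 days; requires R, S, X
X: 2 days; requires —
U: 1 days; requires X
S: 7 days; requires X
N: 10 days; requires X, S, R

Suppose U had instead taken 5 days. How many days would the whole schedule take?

Critical path before the change: X→S→R→L→H = 2+7+3+11+1 = 24 giving 24 days.
U has 6 days of float (longest path through it is 18).
No other chain overtakes it, so the finish is 24 days.

24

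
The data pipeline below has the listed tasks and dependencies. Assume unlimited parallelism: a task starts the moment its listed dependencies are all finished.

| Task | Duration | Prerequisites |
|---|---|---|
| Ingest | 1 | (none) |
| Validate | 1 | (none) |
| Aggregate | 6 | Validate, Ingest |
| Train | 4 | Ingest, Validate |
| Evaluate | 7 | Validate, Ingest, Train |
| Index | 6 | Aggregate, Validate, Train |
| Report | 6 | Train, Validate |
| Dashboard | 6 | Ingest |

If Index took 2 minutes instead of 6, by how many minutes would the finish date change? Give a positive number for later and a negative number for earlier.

-1

The binding path is Ingest→Aggregate→Index = 1+6+6 = 13; finish at 13 minutes.
Index is on the critical path; changing it to 2 makes that path 9 minutes.
New critical path: Ingest→Train→Evaluate = 1+4+7 = 12 ⇒ 12 minutes.
Change in finish: 12 − 13 = -1 minutes.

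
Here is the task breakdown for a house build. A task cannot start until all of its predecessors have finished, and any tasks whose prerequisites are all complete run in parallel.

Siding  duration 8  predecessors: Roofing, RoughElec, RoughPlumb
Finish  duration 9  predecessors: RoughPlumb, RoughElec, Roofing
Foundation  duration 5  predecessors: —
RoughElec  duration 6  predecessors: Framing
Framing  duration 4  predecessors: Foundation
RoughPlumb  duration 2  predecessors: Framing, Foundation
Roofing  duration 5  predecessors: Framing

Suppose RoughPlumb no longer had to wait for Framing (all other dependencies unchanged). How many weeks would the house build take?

Original critical path: Foundation→Framing→RoughElec→Finish = 5+4+6+9 = 24 ⇒ 24 weeks.
Without Framing→RoughPlumb, RoughPlumb's earliest start moves from 9 to 5.
After: Foundation→Framing→RoughElec→Finish = 5+4+6+9 = 24 → 24 weeks.

24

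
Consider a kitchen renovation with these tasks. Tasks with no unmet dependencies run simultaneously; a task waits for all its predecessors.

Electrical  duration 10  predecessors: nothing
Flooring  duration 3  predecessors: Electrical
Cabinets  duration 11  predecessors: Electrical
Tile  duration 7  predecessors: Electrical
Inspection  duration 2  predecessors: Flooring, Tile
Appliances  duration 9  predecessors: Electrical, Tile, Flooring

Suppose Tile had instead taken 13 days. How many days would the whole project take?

Baseline: Electrical→Tile→Appliances = 10+7+9 = 26 → 26 days.
Tile is on the critical path; changing it to 13 makes that path 32 days.
That remains the longest chain; total 32 days.

32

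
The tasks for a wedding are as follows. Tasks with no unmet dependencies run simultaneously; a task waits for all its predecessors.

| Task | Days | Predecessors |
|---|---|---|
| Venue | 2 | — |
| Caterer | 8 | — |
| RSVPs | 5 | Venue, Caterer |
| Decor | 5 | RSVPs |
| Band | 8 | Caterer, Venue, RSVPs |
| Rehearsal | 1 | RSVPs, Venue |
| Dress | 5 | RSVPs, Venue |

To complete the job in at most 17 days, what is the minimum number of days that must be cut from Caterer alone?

4

Current finish: 21 days; target: 17.
Caterer is on every critical path, so each day cut from Caterer cuts the finish by one (this holds down to a finish of 15).
Need 21 − 17 = 4 days off Caterer → Caterer becomes 4 days, finish becomes 17.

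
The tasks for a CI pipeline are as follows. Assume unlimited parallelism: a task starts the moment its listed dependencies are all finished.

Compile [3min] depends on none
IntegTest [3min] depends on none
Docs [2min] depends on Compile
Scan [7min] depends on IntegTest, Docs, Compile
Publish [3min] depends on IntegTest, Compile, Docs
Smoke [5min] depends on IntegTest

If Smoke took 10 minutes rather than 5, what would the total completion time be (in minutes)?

The binding path is Compile→Docs→Scan = 3+2+7 = 12; finish at 12 minutes.
Smoke has 4 minutes of float (longest path through it is 8).
New critical path: IntegTest→Smoke = 3+10 = 13 ⇒ 13 minutes.

13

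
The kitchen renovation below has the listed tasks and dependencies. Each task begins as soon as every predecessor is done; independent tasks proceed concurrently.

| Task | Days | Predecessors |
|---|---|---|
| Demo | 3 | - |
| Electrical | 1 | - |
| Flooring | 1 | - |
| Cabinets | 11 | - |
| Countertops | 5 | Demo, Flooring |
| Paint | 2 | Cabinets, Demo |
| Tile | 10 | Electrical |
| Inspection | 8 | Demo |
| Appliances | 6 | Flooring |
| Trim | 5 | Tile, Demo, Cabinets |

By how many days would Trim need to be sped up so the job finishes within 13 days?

3

Current finish: 16 days; target: 13.
Trim is on every critical path, so each day cut from Trim cuts the finish by one (this holds down to a finish of 13).
Need 16 − 13 = 3 days off Trim → Trim becomes 2 days, finish becomes 13.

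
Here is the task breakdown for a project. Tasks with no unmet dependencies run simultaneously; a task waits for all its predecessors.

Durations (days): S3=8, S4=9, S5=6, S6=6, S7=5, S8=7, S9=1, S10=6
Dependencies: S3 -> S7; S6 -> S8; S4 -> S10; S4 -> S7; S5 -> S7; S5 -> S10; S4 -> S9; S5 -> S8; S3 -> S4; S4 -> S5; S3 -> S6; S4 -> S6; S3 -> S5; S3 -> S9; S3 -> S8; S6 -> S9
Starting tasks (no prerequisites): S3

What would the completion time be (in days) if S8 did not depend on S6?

Before: longest chain S3→S4→S5→S8 = 8+9+6+7 = 30, finish 30.
Dropping S6→S8 doesn't change S8's earliest start (23); another predecessor still binds.
The longest chain is now S3→S4→S5→S8 = 8+9+6+7 = 30, so the schedule takes 30 days.

30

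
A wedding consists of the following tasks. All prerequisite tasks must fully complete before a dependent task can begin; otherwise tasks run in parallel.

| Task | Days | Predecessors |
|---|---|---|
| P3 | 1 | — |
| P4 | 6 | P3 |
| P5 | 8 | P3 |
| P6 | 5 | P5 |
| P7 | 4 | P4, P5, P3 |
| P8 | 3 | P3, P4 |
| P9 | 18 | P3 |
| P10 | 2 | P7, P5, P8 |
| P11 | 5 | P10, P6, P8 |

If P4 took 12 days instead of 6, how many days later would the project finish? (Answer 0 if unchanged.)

4

As given, the longest chain is P3→P5→P7→P10→P11 = 1+8+4+2+5 = 20, so the finish is 20 days.
P4 is off the critical path — its longest chain is 18 days, giving 2 of slack.
New critical path: P3→P4→P7→P10→P11 = 1+12+4+2+5 = 24 ⇒ 24 days.
Change in finish: 24 − 20 = +4 days.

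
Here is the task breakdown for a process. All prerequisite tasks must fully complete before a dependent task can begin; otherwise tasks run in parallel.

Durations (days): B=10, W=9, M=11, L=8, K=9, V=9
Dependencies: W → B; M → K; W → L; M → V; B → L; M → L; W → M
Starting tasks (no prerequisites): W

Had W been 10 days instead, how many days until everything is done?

Critical path before the change: W→M→K = 9+11+9 = 29 giving 29 days.
Since W is critical, the +1 change carries straight to that chain (now 30 days).
That remains the longest chain; total 30 days.

30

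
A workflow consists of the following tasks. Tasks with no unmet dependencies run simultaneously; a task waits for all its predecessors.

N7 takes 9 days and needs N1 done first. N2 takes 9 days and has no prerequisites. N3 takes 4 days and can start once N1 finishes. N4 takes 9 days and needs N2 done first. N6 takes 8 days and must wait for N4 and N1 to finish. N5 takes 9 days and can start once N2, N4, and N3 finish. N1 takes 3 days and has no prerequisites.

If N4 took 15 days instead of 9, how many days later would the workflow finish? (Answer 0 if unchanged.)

Baseline: N2→N4→N5 = 9+9+9 = 27 → 27 days.
N4 lies on that path, so at 15 days the path becomes 33 days.
No other chain overtakes it, so the finish is 33 days.
Change in finish: 33 − 27 = +6 days.

6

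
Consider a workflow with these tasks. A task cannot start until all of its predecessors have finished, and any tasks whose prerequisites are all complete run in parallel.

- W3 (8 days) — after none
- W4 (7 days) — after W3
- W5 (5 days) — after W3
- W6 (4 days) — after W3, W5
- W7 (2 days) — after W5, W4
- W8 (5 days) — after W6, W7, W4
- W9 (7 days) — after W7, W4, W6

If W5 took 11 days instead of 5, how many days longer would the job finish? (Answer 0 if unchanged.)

6

Critical path before the change: W3→W5→W6→W9 = 8+5+4+7 = 24 giving 24 days.
Since W5 is critical, the +6 change carries straight to that chain (now 30 days).
No other chain overtakes it, so the finish is 30 days.
Change in finish: 30 − 24 = +6 days.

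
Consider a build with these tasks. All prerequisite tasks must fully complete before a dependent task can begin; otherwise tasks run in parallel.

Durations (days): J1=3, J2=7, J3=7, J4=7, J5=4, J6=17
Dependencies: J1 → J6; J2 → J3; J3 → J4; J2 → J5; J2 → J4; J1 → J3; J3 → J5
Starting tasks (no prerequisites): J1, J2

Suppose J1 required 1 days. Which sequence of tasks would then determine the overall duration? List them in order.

J2, J3, J4

Actual critical path: J2→J3→J4 = 7+7+7 = 21 ⇒ 21 days.
J1 is off the critical path — its longest chain is 20 days, giving 1 of slack.
That remains the longest chain; total 21 days.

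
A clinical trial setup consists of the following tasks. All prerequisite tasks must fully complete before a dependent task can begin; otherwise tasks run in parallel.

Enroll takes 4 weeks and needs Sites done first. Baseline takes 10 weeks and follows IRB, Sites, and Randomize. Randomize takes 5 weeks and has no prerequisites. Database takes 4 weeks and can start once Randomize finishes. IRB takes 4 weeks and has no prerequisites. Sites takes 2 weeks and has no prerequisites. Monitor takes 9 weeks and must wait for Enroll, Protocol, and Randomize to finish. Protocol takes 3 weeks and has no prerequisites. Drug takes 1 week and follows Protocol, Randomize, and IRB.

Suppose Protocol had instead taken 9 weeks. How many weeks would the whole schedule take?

Baseline: Sites→Enroll→Monitor = 2+4+9 = 15 → 15 weeks.
The longest path through Protocol is only 12 weeks, so Protocol has float 3.
New critical path: Protocol→Monitor = 9+9 = 18 ⇒ 18 weeks.

18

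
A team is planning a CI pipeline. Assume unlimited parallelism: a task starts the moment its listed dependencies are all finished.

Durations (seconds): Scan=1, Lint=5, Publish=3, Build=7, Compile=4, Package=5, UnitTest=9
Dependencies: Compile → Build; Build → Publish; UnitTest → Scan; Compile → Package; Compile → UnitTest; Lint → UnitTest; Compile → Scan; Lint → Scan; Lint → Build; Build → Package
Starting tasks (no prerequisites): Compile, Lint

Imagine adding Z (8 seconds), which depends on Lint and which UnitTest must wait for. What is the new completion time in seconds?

Originally the CI pipeline takes 17 seconds.
With Z inserted, UnitTest now waits for max(Compile, Lint, Z).
New critical path: Lint→Z→UnitTest→Scan = 5+8+9+1 = 23 ⇒ 23 seconds.

23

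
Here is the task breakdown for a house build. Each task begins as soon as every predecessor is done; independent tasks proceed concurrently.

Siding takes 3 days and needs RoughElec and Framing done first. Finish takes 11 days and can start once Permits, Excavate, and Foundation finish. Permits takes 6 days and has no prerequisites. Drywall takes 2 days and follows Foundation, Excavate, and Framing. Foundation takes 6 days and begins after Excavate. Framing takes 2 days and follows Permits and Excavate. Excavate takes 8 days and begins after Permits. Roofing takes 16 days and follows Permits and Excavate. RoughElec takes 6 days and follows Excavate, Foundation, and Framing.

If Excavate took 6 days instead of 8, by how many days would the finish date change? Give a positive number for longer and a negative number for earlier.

As given, the longest chain is Permits→Excavate→Foundation→Finish = 6+8+6+11 = 31, so the finish is 31 days.
Excavate is on the critical path; changing it to 6 makes that path 29 days.
No other chain overtakes it, so the finish is 29 days.
Change in finish: 29 − 31 = -2 days.

-2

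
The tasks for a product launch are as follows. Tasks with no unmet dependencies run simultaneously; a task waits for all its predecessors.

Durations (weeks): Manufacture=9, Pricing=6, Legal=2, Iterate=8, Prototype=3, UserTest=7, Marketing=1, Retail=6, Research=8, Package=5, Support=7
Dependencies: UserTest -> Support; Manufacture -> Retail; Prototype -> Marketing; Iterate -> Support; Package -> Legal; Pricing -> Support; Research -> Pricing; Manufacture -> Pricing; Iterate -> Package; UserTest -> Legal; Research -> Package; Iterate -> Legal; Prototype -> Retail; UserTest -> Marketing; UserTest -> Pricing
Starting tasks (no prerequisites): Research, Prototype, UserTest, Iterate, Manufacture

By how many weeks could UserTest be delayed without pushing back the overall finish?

Critical path: Manufacture→Pricing→Support = 9+6+7 = 22, so the finish is 22 weeks.
Longest path through UserTest: 20 weeks (earliest finish 7, latest finish 9).
So UserTest can slip 9 − 7 = 2 weeks.

2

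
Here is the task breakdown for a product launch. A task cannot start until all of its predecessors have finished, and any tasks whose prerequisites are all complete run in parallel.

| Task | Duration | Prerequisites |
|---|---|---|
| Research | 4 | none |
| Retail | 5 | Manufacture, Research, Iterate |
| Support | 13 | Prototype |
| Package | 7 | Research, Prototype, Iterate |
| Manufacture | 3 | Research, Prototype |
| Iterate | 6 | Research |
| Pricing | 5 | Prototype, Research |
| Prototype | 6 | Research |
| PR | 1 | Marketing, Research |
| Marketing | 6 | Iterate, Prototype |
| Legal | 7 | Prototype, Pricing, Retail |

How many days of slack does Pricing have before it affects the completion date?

3

Research→Prototype→Manufacture→Retail→Legal = 4+6+3+5+7 = 25 sets the makespan at 25 days.
The longest chain containing Pricing totals 22 days.
So Pricing can slip 18 − 15 = 3 days.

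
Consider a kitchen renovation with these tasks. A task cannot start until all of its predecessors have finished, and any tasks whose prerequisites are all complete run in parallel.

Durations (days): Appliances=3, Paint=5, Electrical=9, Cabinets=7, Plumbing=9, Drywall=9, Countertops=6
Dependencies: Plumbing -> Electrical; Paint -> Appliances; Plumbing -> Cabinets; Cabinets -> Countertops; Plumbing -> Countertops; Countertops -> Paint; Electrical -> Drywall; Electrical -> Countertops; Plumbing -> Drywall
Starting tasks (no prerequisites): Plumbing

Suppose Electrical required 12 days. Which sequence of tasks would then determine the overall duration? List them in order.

Plumbing, Electrical, Countertops, Paint, Appliances

As given, the longest chain is Plumbing→Electrical→Countertops→Paint→Appliances = 9+9+6+5+3 = 32, so the finish is 32 days.
Electrical is on the critical path; changing it to 12 makes that path 35 days.
The critical path is still Plumbing→Electrical→Countertops→Paint→Appliances; finish is now 35 days.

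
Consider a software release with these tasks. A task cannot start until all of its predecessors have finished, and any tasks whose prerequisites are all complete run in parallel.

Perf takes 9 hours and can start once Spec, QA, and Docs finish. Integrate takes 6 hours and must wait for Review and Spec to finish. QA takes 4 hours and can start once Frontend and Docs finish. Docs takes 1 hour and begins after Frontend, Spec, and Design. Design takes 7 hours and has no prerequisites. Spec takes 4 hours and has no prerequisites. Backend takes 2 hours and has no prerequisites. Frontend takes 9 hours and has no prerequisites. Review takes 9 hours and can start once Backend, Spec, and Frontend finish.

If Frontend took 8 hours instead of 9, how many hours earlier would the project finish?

Actual critical path: Frontend→Review→Integrate = 9+9+6 = 24 ⇒ 24 hours.
Since Frontend is critical, the -1 change carries straight to that chain (now 23 hours).
No other chain overtakes it, so the finish is 23 hours.
Change in finish: 23 − 24 = -1 hours.

1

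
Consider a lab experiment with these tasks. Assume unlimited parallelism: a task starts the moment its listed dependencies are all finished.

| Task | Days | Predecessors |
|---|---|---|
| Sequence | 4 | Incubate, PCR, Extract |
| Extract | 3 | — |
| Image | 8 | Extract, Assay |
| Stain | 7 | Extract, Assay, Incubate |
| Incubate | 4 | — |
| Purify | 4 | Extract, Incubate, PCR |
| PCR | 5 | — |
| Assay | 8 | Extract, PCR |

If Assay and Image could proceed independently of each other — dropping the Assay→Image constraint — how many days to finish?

With the dependency in place, PCR→Assay→Image = 5+8+8 = 21 sets the finish at 21 days.
Without Assay→Image, Image's earliest start moves from 13 to 3.
After: PCR→Assay→Stain = 5+8+7 = 20 → 20 days.

20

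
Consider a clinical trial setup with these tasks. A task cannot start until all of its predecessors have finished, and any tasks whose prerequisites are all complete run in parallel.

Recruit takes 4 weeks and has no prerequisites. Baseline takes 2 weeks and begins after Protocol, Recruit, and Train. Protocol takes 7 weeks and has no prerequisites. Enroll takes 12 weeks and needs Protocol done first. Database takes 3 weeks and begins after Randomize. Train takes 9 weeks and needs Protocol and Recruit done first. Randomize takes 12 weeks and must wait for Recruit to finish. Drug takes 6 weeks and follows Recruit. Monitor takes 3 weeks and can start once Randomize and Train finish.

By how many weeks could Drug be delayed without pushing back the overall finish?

9

The longest chain is Protocol→Train→Monitor = 7+9+3 = 19; overall finish 19 weeks.
Drug finishes as early as 10 and must finish by 19.
So Drug can slip 19 − 10 = 9 weeks.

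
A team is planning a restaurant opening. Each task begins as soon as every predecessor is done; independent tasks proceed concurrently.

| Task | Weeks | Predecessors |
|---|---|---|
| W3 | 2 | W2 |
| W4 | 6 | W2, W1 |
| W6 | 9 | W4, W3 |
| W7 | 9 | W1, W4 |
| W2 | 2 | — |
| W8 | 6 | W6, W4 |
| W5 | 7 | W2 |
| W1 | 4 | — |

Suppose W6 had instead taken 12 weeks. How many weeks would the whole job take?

Baseline: W1→W4→W6→W8 = 4+6+9+6 = 25 → 25 weeks.
W6 lies on that path, so at 12 weeks the path becomes 28 weeks.
The critical path is still W1→W4→W6→W8; finish is now 28 weeks.

28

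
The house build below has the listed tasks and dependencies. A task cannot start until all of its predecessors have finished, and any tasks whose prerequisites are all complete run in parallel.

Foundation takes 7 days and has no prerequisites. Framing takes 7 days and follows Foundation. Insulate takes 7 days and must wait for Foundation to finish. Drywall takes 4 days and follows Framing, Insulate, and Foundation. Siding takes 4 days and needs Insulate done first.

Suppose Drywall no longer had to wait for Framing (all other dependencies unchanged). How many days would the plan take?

18

Before: longest chain Foundation→Framing→Drywall = 7+7+4 = 18, finish 18.
Dropping Framing→Drywall doesn't change Drywall's earliest start (14); another predecessor still binds.
New critical path: Foundation→Insulate→Drywall = 7+7+4 = 18 ⇒ 18 days.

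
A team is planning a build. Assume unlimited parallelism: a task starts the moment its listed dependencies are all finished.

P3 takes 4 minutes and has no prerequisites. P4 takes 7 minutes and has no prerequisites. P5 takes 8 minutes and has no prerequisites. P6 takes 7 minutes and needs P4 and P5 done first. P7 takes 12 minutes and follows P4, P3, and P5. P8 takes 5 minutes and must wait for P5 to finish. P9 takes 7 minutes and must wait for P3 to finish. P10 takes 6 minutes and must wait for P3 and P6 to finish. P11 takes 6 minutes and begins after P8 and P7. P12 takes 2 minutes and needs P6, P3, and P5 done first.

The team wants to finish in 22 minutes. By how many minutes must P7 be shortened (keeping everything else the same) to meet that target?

Current finish: 26 minutes; target: 22.
P7 is on every critical path, so each minute cut from P7 cuts the finish by one (this holds down to a finish of 21).
Need 26 − 22 = 4 minutes off P7 → P7 becomes 8 minutes, finish becomes 22.

4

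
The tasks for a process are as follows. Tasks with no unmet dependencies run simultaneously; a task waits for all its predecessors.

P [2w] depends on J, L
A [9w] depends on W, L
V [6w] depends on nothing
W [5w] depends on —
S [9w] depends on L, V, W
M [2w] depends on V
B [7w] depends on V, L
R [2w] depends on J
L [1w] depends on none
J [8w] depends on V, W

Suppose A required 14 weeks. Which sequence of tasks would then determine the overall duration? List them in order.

W, A

Critical path before the change: V→J→P = 6+8+2 = 16 giving 16 weeks.
A has 2 weeks of float (longest path through it is 14).
Now W→A = 5+14 = 19 is longest, so the finish becomes 19 weeks.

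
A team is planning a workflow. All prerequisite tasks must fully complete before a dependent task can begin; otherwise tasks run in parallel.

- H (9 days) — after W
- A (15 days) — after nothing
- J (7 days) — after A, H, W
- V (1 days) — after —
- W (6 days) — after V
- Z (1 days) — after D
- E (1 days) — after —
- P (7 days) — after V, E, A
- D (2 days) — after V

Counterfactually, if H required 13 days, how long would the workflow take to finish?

Critical path before the change: V→W→H→J = 1+6+9+7 = 23 giving 23 days.
H lies on that path, so at 13 days the path becomes 27 days.
No other chain overtakes it, so the finish is 27 days.

27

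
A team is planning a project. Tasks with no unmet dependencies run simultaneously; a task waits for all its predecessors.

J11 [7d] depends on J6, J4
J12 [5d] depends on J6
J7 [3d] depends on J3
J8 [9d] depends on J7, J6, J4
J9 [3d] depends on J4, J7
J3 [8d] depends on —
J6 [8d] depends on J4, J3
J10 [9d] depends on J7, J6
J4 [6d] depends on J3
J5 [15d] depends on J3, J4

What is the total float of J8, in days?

J3→J4→J6→J8 = 8+6+8+9 = 31 sets the makespan at 31 days.
Longest path through J8: 31 days (earliest finish 31, latest finish 31).
Slack of J8 = 22 − 22 = 0 days.

0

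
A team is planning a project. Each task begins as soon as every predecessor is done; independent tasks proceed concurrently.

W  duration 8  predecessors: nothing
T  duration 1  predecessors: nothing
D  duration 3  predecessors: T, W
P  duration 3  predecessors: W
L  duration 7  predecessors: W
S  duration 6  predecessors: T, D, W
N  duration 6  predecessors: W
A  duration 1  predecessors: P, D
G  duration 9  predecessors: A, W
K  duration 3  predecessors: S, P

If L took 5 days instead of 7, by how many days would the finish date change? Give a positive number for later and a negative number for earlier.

0

Actual critical path: W→D→A→G = 8+3+1+9 = 21 ⇒ 21 days.
L is off the critical path — its longest chain is 15 days, giving 6 of slack.
That remains the longest chain; total 21 days.
Change in finish: 21 − 21 = +0 days.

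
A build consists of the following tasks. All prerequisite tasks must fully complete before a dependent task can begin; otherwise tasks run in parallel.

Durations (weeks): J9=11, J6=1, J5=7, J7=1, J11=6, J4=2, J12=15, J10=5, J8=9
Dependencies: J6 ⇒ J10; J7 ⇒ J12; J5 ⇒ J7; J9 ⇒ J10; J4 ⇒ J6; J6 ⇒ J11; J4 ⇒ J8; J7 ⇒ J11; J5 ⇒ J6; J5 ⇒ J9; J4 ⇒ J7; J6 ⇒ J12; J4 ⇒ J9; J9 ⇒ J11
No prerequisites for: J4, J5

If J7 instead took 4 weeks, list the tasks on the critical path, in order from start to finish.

J5, J7, J12

As given, the longest chain is J5→J9→J11 = 7+11+6 = 24, so the finish is 24 weeks.
The longest path through J7 is only 23 weeks, so J7 has float 1.
Now J5→J7→J12 = 7+4+15 = 26 is longest, so the finish becomes 26 weeks.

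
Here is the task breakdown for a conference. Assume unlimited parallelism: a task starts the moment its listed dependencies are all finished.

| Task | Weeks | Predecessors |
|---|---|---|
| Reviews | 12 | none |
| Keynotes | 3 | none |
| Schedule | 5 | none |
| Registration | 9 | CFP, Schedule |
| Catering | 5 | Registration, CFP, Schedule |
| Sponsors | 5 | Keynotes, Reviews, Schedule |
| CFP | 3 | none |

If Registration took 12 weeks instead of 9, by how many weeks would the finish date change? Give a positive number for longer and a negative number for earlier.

The binding path is Schedule→Registration→Catering = 5+9+5 = 19; finish at 19 weeks.
Registration is on the critical path; changing it to 12 makes that path 22 weeks.
No other chain overtakes it, so the finish is 22 weeks.
Change in finish: 22 − 19 = +3 weeks.

3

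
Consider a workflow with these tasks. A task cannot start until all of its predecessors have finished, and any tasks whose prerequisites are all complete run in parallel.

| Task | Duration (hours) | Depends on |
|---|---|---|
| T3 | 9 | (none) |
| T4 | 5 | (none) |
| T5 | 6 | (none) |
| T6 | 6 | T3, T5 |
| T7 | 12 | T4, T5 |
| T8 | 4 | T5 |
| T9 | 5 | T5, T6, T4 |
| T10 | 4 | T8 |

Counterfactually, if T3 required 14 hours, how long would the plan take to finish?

Actual critical path: T3→T6→T9 = 9+6+5 = 20 ⇒ 20 hours.
Since T3 is critical, the +5 change carries straight to that chain (now 25 hours).
The critical path is still T3→T6→T9; finish is now 25 hours.

25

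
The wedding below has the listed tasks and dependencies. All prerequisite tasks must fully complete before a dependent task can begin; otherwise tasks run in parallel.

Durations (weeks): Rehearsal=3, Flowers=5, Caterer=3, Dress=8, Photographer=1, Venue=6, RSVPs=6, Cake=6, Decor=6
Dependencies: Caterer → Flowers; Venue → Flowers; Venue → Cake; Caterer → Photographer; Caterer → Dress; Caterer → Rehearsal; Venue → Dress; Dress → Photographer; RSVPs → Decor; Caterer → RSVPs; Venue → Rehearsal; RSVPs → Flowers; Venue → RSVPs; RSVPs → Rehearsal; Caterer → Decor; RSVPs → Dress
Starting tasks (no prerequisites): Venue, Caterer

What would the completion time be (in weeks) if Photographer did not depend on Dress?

20

Before: longest chain Venue→RSVPs→Dress→Photographer = 6+6+8+1 = 21, finish 21.
Without Dress→Photographer, Photographer's earliest start moves from 20 to 3.
New critical path: Venue→RSVPs→Dress = 6+6+8 = 20 ⇒ 20 weeks.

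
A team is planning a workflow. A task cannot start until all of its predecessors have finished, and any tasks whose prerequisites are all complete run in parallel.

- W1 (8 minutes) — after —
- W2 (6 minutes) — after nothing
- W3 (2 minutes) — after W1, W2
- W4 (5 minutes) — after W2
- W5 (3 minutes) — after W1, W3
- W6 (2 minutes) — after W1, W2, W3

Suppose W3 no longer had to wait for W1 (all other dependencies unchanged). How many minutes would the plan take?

Before: longest chain W1→W3→W5 = 8+2+3 = 13, finish 13.
Without W1→W3, W3's earliest start moves from 8 to 6.
After: W1→W5 = 8+3 = 11 → 11 minutes.

11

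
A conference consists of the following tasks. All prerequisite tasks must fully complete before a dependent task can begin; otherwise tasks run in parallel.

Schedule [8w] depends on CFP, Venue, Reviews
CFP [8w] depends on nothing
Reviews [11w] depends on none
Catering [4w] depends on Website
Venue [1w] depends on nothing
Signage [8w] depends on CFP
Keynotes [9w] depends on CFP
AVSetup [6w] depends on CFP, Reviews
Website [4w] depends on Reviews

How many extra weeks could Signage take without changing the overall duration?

Reviews→Schedule = 11+8 = 19 sets the makespan at 19 weeks.
Longest path through Signage: 16 weeks (earliest finish 16, latest finish 19).
So Signage can slip 19 − 16 = 3 weeks.

3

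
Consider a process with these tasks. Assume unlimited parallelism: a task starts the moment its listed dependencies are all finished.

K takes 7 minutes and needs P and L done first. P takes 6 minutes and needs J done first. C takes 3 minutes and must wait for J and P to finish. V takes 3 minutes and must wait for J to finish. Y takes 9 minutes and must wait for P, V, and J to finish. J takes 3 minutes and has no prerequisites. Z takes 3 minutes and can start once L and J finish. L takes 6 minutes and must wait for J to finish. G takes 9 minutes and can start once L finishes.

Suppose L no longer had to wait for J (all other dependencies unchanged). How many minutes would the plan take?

With the dependency in place, J→P→Y = 3+6+9 = 18 sets the finish at 18 minutes.
Without J→L, L's earliest start moves from 3 to 0.
After: J→P→Y = 3+6+9 = 18 → 18 minutes.

18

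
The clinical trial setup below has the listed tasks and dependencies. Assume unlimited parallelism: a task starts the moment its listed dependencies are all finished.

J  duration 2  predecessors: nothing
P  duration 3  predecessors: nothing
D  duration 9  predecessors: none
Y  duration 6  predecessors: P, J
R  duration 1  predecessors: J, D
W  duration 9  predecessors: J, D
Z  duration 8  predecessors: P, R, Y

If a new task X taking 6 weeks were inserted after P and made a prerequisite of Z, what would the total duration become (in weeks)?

Originally the job takes 18 weeks.
With X inserted, Z now waits for max(P, R, Y, X).
New critical path: D→R→Z = 9+1+8 = 18 ⇒ 18 weeks.

18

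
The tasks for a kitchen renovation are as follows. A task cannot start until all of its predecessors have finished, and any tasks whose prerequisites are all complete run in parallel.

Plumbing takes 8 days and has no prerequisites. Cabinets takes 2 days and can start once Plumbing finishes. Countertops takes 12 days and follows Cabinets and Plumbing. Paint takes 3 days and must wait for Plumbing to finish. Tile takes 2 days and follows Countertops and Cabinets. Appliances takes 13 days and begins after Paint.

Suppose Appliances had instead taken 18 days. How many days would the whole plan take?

The binding path is Plumbing→Paint→Appliances = 8+3+13 = 24; finish at 24 days.
Appliances is on the critical path; changing it to 18 makes that path 29 days.
The critical path is still Plumbing→Paint→Appliances; finish is now 29 days.

29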